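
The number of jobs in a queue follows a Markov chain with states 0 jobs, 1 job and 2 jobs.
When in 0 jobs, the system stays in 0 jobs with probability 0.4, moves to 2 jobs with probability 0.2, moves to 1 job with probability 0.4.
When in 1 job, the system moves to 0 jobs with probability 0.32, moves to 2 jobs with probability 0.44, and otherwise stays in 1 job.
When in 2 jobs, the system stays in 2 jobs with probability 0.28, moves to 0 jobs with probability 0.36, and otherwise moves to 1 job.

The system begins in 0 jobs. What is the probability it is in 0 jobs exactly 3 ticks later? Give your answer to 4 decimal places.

0.3613

Propagate the distribution vector 3 ticks from 0 jobs.
After 0 ticks: (1.0000, 0.0000, 0.0000)
After 1 tick: (0.4000, 0.4000, 0.2000)
After 2 ticks: (0.3600, 0.3280, 0.3120)
After 3 ticks: (0.3613, 0.3350, 0.3037)
P(in 0 jobs after 3 ticks) = 0.3613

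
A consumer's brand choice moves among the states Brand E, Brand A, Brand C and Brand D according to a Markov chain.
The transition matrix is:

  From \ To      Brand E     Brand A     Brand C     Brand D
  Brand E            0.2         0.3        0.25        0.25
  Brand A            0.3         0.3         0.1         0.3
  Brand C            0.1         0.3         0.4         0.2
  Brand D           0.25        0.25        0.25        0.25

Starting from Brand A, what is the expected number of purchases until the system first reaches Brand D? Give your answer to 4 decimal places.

Let t(s) be the expected number of purchases to first reach Brand D from state s, with t(Brand D) = 0. Conditioning on the first purchase:
t(Brand E) = 1 + 0.2·t(Brand E) + 0.3·t(Brand A) + 0.25·t(Brand C)
t(Brand A) = 1 + 0.3·t(Brand E) + 0.3·t(Brand A) + 0.1·t(Brand C)
t(Brand C) = 1 + 0.1·t(Brand E) + 0.3·t(Brand A) + 0.4·t(Brand C)
Solving: t(Brand E) = 3.9535, t(Brand A) = 3.7209, t(Brand C) = 4.1860.
Expected purchases from Brand A to Brand D: 3.7209.

3.7209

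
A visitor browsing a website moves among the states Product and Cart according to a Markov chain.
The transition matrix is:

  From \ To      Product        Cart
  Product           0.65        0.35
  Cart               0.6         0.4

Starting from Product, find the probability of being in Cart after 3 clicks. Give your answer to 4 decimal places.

0.3684

Propagate the distribution vector 3 clicks from Product.
After 0 clicks: (1.0000, 0.0000)
After 1 click: (0.6500, 0.3500)
After 2 clicks: (0.6325, 0.3675)
After 3 clicks: (0.6316, 0.3684)
P(in Cart after 3 clicks) = 0.3684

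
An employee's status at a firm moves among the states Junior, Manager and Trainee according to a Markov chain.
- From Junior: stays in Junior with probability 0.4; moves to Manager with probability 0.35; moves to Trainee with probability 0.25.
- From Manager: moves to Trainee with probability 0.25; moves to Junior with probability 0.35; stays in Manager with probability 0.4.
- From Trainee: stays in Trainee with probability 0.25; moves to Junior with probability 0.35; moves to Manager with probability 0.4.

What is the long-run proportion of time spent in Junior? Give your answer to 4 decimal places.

Let the stationary distribution be π with π = πP and π_1 + π_2 + π_3 = 1.
π_1 = 0.4·π_1 + 0.35·π_2 + 0.35·π_3
π_2 = 0.35·π_1 + 0.4·π_2 + 0.4·π_3
Solving with the normalization constraint gives π = (0.3684, 0.3816, 0.2500).
So the stationary probability of Junior is 0.3684.

0.3684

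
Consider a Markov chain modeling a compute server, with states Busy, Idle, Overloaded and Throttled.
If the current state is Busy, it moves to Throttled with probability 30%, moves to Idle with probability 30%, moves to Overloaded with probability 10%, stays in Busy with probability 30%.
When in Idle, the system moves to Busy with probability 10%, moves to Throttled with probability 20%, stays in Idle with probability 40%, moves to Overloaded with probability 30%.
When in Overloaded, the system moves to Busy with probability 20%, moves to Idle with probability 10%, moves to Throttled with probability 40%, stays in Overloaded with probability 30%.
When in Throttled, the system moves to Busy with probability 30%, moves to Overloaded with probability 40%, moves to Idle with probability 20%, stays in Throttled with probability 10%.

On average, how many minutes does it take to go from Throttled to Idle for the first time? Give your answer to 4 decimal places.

Let t(s) be the expected number of minutes to first reach Idle from state s, with t(Idle) = 0. Conditioning on the first minute:
t(Busy) = 1 + 0.3·t(Busy) + 0.1·t(Overloaded) + 0.3·t(Throttled)
t(Overloaded) = 1 + 0.2·t(Busy) + 0.3·t(Overloaded) + 0.4·t(Throttled)
t(Throttled) = 1 + 0.3·t(Busy) + 0.4·t(Overloaded) + 0.1·t(Throttled)
Solving: t(Busy) = 4.3868, t(Overloaded) = 5.5660, t(Throttled) = 5.0472.
Expected minutes from Throttled to Idle: 5.0472.

5.0472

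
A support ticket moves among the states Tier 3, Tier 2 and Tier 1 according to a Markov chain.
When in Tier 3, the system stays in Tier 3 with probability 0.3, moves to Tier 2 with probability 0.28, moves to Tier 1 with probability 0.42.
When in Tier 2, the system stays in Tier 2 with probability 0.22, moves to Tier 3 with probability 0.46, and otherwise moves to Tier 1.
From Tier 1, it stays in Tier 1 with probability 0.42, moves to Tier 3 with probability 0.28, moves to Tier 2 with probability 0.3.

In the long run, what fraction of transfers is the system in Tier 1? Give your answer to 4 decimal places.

0.3928

Let the stationary distribution be π with π = πP and π_1 + π_2 + π_3 = 1.
π_1 = 0.3·π_1 + 0.46·π_2 + 0.28·π_3
π_2 = 0.28·π_1 + 0.22·π_2 + 0.3·π_3
Solving with the normalization constraint gives π = (0.3356, 0.2716, 0.3928).
So the stationary probability of Tier 1 is 0.3928.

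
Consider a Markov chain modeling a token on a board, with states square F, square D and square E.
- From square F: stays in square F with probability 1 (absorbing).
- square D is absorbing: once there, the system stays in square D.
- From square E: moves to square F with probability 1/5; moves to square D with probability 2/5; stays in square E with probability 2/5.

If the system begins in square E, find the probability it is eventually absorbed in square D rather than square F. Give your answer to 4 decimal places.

Let h(s) be the probability of absorption at square D starting from transient state s. Then h(square D) = 1 and h(square F) = 0. By first-step analysis:
h(square E) = 0.2·0 + 0.4·1 + 0.4·h(square E)
Solving: h(square E) = 0.6667.
Starting from square E, the probability is 0.6667.

0.6667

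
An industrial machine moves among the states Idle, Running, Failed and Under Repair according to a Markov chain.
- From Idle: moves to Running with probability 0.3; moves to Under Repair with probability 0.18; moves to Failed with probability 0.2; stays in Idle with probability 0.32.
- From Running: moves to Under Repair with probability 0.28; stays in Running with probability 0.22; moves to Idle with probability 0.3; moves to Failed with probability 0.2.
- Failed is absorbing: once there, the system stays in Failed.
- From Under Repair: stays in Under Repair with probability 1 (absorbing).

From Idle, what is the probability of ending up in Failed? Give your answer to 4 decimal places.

0.4905

Let h(s) be the probability of absorption at Failed starting from transient state s. Then h(Failed) = 1 and h(Under Repair) = 0. By first-step analysis:
h(Idle) = 0.32·h(Idle) + 0.3·h(Running) + 0.2·1 + 0.18·0
h(Running) = 0.3·h(Idle) + 0.22·h(Running) + 0.2·1 + 0.28·0
Solving: h(Idle) = 0.4905, h(Running) = 0.4450.
Starting from Idle, the probability is 0.4905.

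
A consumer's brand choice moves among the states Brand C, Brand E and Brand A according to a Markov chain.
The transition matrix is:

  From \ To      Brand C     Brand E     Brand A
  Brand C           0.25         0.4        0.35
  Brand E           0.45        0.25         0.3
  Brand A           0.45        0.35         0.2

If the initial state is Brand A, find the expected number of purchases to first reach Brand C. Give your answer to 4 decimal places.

2.2222

Let t(s) be the expected number of purchases to first reach Brand C from state s, with t(Brand C) = 0. Conditioning on the first purchase:
t(Brand E) = 1 + 0.25·t(Brand E) + 0.3·t(Brand A)
t(Brand A) = 1 + 0.35·t(Brand E) + 0.2·t(Brand A)
Solving: t(Brand E) = 2.2222, t(Brand A) = 2.2222.
Expected purchases from Brand A to Brand C: 2.2222.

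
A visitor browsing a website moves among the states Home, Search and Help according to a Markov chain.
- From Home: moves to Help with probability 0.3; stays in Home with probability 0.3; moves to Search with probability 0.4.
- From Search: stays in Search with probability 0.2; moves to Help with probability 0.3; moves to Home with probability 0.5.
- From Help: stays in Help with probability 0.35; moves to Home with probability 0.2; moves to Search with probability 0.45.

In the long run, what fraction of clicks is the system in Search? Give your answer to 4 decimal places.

0.3465

Let the stationary distribution be π with π = πP and π_1 + π_2 + π_3 = 1.
π_1 = 0.3·π_1 + 0.5·π_2 + 0.2·π_3
π_2 = 0.4·π_1 + 0.2·π_2 + 0.45·π_3
Solving with the normalization constraint gives π = (0.3377, 0.3465, 0.3158).
So the stationary probability of Search is 0.3465.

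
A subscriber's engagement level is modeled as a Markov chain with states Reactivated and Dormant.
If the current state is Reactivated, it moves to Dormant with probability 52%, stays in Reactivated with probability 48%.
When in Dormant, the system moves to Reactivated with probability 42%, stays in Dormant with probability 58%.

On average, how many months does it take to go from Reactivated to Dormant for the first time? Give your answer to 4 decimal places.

1.9231

Let t(s) be the expected number of months to first reach Dormant from state s, with t(Dormant) = 0. Conditioning on the first month:
t(Reactivated) = 1 + 0.48·t(Reactivated)
Solving: t(Reactivated) = 1.9231.
Expected months from Reactivated to Dormant: 1.9231.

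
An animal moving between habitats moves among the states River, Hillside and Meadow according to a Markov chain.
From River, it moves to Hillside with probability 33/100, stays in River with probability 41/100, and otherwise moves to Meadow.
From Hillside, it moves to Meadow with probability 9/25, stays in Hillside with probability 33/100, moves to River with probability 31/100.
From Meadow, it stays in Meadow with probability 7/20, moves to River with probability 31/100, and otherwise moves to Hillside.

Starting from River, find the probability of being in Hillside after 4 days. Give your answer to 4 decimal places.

Propagate the distribution vector 4 days from River.
After 0 days: (1.0000, 0.0000, 0.0000)
After 1 day: (0.4100, 0.3300, 0.2600)
After 2 days: (0.3510, 0.3326, 0.3164)
After 3 days: (0.3451, 0.3332, 0.3217)
After 4 days: (0.3445, 0.3332, 0.3223)
P(in Hillside after 4 days) = 0.3332

0.3332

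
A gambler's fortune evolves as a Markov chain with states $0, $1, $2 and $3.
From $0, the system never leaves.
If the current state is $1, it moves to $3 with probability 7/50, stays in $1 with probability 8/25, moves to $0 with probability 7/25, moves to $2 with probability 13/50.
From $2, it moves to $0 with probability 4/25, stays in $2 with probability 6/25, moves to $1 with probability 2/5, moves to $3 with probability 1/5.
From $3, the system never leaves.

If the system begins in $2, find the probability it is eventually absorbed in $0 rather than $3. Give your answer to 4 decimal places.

Let h(s) be the probability of absorption at $0 starting from transient state s. Then h($0) = 1 and h($3) = 0. By first-step analysis:
h($1) = 0.28·1 + 0.32·h($1) + 0.26·h($2) + 0.14·0
h($2) = 0.16·1 + 0.4·h($1) + 0.24·h($2) + 0.2·0
Solving: h($1) = 0.6163, h($2) = 0.5349.
Starting from $2, the probability is 0.5349.

0.5349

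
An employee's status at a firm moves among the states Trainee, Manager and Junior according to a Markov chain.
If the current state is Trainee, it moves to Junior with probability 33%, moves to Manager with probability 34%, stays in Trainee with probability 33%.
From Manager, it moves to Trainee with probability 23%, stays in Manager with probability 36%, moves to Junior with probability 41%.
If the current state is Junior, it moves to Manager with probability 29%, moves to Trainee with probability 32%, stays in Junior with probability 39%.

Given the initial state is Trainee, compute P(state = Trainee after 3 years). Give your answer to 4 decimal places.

0.2932

Propagate the distribution vector 3 years from Trainee.
After 0 years: (1.0000, 0.0000, 0.0000)
After 1 year: (0.3300, 0.3400, 0.3300)
After 2 years: (0.2927, 0.3303, 0.3770)
After 3 years: (0.2932, 0.3278, 0.3790)
P(in Trainee after 3 years) = 0.2932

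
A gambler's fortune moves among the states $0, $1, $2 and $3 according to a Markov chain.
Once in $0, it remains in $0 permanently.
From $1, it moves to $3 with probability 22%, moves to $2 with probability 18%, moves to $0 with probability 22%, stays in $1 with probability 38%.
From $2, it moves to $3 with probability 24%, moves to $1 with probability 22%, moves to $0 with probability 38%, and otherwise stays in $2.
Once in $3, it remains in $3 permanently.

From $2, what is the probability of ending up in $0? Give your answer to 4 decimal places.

0.5902

Let h(s) be the probability of absorption at $0 starting from transient state s. Then h($0) = 1 and h($3) = 0. By first-step analysis:
h($1) = 0.22·1 + 0.38·h($1) + 0.18·h($2) + 0.22·0
h($2) = 0.38·1 + 0.22·h($1) + 0.16·h($2) + 0.24·0
Solving: h($1) = 0.5262, h($2) = 0.5902.
Starting from $2, the probability is 0.5902.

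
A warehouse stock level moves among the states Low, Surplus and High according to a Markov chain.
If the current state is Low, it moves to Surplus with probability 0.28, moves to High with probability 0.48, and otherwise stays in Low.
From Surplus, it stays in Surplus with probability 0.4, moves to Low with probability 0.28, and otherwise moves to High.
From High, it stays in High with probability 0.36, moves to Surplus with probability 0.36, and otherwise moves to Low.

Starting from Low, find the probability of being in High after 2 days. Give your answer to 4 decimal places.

0.3776

Sum over the intermediate state after 1 day:
P = P(Low→Low)·P(Low→High) + P(Low→Surplus)·P(Surplus→High) + P(Low→High)·P(High→High)
  = 0.24×0.48 + 0.28×0.32 + 0.48×0.36
  = 0.1152 + 0.0896 + 0.1728 = 0.3776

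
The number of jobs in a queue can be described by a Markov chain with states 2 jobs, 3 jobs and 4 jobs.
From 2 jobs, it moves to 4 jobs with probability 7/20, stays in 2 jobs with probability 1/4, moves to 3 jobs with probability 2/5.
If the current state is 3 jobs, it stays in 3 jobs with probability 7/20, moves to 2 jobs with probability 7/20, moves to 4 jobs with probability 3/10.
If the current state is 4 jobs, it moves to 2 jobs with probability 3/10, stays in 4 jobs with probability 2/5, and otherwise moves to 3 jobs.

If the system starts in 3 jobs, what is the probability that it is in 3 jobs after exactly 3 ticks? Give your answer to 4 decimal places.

Propagate the distribution vector 3 ticks from 3 jobs.
After 0 ticks: (0.0000, 1.0000, 0.0000)
After 1 tick: (0.3500, 0.3500, 0.3000)
After 2 ticks: (0.3000, 0.3525, 0.3475)
After 3 ticks: (0.3026, 0.3476, 0.3498)
P(in 3 jobs after 3 ticks) = 0.3476

0.3476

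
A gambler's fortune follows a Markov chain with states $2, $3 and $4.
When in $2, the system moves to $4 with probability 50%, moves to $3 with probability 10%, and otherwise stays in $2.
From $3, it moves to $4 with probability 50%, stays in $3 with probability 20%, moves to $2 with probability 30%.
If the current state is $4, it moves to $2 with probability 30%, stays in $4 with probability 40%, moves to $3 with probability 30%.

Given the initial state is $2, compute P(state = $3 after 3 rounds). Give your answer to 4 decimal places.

Propagate the distribution vector 3 rounds from $2.
After 0 rounds: (1.0000, 0.0000, 0.0000)
After 1 round: (0.4000, 0.1000, 0.5000)
After 2 rounds: (0.3400, 0.2100, 0.4500)
After 3 rounds: (0.3340, 0.2110, 0.4550)
P(in $3 after 3 rounds) = 0.2110

0.2110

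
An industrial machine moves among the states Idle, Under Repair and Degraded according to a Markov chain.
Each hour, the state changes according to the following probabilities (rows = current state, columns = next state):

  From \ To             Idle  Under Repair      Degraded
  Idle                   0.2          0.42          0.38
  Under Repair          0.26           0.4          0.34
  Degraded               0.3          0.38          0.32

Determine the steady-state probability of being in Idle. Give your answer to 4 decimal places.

Let the stationary distribution be π with π = πP and π_1 + π_2 + π_3 = 1.
π_1 = 0.2·π_1 + 0.26·π_2 + 0.3·π_3
π_2 = 0.42·π_1 + 0.4·π_2 + 0.38·π_3
Solving with the normalization constraint gives π = (0.2582, 0.3983, 0.3435).
So the stationary probability of Idle is 0.2582.

0.2582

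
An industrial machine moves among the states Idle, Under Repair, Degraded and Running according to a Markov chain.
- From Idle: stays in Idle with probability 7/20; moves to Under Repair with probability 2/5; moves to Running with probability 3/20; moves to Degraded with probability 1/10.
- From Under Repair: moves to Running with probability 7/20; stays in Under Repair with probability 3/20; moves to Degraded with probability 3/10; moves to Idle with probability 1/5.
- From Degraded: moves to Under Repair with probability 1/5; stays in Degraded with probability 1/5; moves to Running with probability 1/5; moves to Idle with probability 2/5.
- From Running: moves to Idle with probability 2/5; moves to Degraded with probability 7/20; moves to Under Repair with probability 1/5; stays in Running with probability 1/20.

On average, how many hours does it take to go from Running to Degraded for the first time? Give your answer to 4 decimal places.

Let t(s) be the expected number of hours to first reach Degraded from state s, with t(Degraded) = 0. Conditioning on the first hour:
t(Idle) = 1 + 0.35·t(Idle) + 0.4·t(Under Repair) + 0.15·t(Running)
t(Under Repair) = 1 + 0.2·t(Idle) + 0.15·t(Under Repair) + 0.35·t(Running)
t(Running) = 1 + 0.4·t(Idle) + 0.2·t(Under Repair) + 0.05·t(Running)
Solving: t(Idle) = 4.8730, t(Under Repair) = 3.9432, t(Running) = 3.9346.
Expected hours from Running to Degraded: 3.9346.

3.9346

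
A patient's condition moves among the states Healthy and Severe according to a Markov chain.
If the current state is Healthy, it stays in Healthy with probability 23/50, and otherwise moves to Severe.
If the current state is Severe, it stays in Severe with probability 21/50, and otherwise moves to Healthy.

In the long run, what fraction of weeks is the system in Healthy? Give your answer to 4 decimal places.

0.5179

Let the stationary distribution be π with π = πP and π_1 + π_2 = 1.
π_1 = 0.46·π_1 + 0.58·π_2
Solving with the normalization constraint gives π = (0.5179, 0.4821).
So the stationary probability of Healthy is 0.5179.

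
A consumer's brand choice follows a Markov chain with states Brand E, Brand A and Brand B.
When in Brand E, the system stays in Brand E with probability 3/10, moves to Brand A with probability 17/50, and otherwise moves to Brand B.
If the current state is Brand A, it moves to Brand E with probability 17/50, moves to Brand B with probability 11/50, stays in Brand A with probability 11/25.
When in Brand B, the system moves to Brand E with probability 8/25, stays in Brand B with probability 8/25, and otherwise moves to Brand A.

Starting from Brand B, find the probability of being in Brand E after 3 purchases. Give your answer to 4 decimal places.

0.3212

Propagate the distribution vector 3 purchases from Brand B.
After 0 purchases: (0.0000, 0.0000, 1.0000)
After 1 purchase: (0.3200, 0.3600, 0.3200)
After 2 purchases: (0.3208, 0.3824, 0.2968)
After 3 purchases: (0.3212, 0.3842, 0.2946)
P(in Brand E after 3 purchases) = 0.3212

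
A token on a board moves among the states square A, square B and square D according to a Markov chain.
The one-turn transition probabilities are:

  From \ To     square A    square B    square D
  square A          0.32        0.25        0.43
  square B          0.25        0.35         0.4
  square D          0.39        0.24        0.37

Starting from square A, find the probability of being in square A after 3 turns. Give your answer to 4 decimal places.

0.3288

Propagate the distribution vector 3 turns from square A.
After 0 turns: (1.0000, 0.0000, 0.0000)
After 1 turn: (0.3200, 0.2500, 0.4300)
After 2 turns: (0.3326, 0.2707, 0.3967)
After 3 turns: (0.3288, 0.2731, 0.3981)
P(in square A after 3 turns) = 0.3288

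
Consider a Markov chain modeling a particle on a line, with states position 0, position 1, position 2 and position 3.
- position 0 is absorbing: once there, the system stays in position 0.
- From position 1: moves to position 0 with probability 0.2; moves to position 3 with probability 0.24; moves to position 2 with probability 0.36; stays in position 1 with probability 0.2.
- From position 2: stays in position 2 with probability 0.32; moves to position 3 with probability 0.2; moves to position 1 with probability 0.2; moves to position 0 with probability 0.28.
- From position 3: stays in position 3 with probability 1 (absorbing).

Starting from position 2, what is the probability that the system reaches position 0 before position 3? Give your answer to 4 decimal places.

0.5593

Let h(s) be the probability of absorption at position 0 starting from transient state s. Then h(position 0) = 1 and h(position 3) = 0. By first-step analysis:
h(position 1) = 0.2·1 + 0.2·h(position 1) + 0.36·h(position 2) + 0.24·0
h(position 2) = 0.28·1 + 0.2·h(position 1) + 0.32·h(position 2) + 0.2·0
Solving: h(position 1) = 0.5017, h(position 2) = 0.5593.
Starting from position 2, the probability is 0.5593.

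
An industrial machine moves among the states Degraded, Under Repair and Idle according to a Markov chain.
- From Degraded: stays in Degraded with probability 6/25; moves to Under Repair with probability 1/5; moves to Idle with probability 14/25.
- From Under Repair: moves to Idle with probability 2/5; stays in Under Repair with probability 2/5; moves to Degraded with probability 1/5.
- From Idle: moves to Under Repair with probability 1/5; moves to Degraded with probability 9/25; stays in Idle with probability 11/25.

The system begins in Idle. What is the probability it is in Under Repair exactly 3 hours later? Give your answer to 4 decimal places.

0.2480

Propagate the distribution vector 3 hours from Idle.
After 0 hours: (0.0000, 0.0000, 1.0000)
After 1 hour: (0.3600, 0.2000, 0.4400)
After 2 hours: (0.2848, 0.2400, 0.4752)
After 3 hours: (0.2874, 0.2480, 0.4646)
P(in Under Repair after 3 hours) = 0.2480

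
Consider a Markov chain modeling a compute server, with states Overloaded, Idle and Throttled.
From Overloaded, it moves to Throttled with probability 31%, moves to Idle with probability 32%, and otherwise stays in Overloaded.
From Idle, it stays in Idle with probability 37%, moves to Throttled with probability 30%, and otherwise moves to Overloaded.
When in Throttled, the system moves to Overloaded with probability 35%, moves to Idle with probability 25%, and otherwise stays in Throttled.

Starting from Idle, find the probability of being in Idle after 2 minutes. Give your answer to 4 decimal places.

Sum over the intermediate state after 1 minute:
P = P(Idle→Overloaded)·P(Overloaded→Idle) + P(Idle→Idle)·P(Idle→Idle) + P(Idle→Throttled)·P(Throttled→Idle)
  = 0.33×0.32 + 0.37×0.37 + 0.3×0.25
  = 0.1056 + 0.1369 + 0.0750 = 0.3175

0.3175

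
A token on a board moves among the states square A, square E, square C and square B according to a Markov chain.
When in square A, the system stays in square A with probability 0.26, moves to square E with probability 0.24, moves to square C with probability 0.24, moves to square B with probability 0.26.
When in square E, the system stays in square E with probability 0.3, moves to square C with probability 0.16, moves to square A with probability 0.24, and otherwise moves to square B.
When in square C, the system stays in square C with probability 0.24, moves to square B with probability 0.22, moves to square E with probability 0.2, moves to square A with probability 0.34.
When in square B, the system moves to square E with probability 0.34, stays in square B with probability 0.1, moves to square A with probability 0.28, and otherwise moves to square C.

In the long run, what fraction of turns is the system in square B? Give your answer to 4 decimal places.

Let the stationary distribution be π with π = πP and π_1 + π_2 + π_3 + π_4 = 1.
π_1 = 0.26·π_1 + 0.24·π_2 + 0.34·π_3 + 0.28·π_4
π_2 = 0.24·π_1 + 0.3·π_2 + 0.2·π_3 + 0.34·π_4
π_3 = 0.24·π_1 + 0.16·π_2 + 0.24·π_3 + 0.28·π_4
Solving with the normalization constraint gives π = (0.2773, 0.2696, 0.2275, 0.2256).
So the stationary probability of square B is 0.2256.

0.2256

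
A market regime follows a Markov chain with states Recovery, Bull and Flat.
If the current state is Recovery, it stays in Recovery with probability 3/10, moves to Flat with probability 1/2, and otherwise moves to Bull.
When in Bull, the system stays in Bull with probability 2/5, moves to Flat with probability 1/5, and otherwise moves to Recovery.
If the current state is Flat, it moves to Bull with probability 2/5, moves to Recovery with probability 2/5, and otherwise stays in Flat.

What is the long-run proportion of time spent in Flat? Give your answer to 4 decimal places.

0.3091

Let the stationary distribution be π with π = πP and π_1 + π_2 + π_3 = 1.
π_1 = 0.3·π_1 + 0.4·π_2 + 0.4·π_3
π_2 = 0.2·π_1 + 0.4·π_2 + 0.4·π_3
Solving with the normalization constraint gives π = (0.3636, 0.3273, 0.3091).
So the stationary probability of Flat is 0.3091.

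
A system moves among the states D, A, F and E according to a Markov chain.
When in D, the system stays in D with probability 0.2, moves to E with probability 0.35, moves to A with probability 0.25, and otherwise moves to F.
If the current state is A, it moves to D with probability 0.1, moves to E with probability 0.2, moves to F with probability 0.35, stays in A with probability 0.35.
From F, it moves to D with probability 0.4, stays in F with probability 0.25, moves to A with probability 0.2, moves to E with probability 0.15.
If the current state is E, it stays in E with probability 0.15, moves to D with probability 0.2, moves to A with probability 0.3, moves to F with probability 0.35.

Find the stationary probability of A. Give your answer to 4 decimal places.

Let the stationary distribution be π with π = πP and π_1 + π_2 + π_3 + π_4 = 1.
π_1 = 0.2·π_1 + 0.1·π_2 + 0.4·π_3 + 0.2·π_4
π_2 = 0.25·π_1 + 0.35·π_2 + 0.2·π_3 + 0.3·π_4
π_3 = 0.2·π_1 + 0.35·π_2 + 0.25·π_3 + 0.35·π_4
Solving with the normalization constraint gives π = (0.2300, 0.2735, 0.2868, 0.2097).
So the stationary probability of A is 0.2735.

0.2735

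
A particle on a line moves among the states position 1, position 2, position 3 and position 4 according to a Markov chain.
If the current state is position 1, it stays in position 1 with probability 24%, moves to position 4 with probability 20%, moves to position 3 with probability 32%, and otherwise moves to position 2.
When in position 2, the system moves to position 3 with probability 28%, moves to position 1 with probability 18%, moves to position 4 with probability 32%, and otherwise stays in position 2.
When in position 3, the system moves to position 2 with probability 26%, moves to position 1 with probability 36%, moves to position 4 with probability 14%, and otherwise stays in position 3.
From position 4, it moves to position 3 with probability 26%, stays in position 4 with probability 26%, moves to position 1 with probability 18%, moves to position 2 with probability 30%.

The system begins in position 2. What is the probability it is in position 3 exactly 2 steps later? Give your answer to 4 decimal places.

0.2696

Propagate the distribution vector 2 steps from position 2.
After 0 steps: (0.0000, 1.0000, 0.0000, 0.0000)
After 1 step: (0.1800, 0.2200, 0.2800, 0.3200)
After 2 steps: (0.2412, 0.2604, 0.2696, 0.2288)
P(in position 3 after 2 steps) = 0.2696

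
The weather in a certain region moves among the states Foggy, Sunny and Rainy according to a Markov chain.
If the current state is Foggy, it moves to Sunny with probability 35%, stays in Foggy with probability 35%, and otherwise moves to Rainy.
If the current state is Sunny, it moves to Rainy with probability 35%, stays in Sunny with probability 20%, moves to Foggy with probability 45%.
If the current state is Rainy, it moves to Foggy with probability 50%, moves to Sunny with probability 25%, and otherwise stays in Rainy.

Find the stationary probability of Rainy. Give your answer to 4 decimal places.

0.2990

Let the stationary distribution be π with π = πP and π_1 + π_2 + π_3 = 1.
π_1 = 0.35·π_1 + 0.45·π_2 + 0.5·π_3
π_2 = 0.35·π_1 + 0.2·π_2 + 0.25·π_3
Solving with the normalization constraint gives π = (0.4227, 0.2784, 0.2990).
So the stationary probability of Rainy is 0.2990.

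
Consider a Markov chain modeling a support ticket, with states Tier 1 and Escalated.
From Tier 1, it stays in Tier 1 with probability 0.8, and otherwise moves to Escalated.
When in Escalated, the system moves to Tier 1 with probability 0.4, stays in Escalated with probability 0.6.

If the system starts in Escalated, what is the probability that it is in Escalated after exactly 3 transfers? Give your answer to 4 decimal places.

Propagate the distribution vector 3 transfers from Escalated.
After 0 transfers: (0.0000, 1.0000)
After 1 transfer: (0.4000, 0.6000)
After 2 transfers: (0.5600, 0.4400)
After 3 transfers: (0.6240, 0.3760)
P(in Escalated after 3 transfers) = 0.3760

0.3760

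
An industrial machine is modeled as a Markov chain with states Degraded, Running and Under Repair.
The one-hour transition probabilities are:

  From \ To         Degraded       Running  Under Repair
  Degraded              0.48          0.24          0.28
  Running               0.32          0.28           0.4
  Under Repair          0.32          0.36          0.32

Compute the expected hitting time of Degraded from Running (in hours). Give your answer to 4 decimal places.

Let t(s) be the expected number of hours to first reach Degraded from state s, with t(Degraded) = 0. Conditioning on the first hour:
t(Running) = 1 + 0.28·t(Running) + 0.4·t(Under Repair)
t(Under Repair) = 1 + 0.36·t(Running) + 0.32·t(Under Repair)
Solving: t(Running) = 3.1250, t(Under Repair) = 3.1250.
Expected hours from Running to Degraded: 3.1250.

3.1250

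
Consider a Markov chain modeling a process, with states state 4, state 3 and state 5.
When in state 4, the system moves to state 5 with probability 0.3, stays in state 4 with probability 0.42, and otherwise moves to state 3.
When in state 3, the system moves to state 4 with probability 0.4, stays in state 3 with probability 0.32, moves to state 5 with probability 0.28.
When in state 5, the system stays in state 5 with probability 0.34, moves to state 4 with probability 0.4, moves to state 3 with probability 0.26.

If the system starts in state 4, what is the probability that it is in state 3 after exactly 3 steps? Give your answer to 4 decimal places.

0.2853

Propagate the distribution vector 3 steps from state 4.
After 0 steps: (1.0000, 0.0000, 0.0000)
After 1 step: (0.4200, 0.2800, 0.3000)
After 2 steps: (0.4084, 0.2852, 0.3064)
After 3 steps: (0.4082, 0.2853, 0.3066)
P(in state 3 after 3 steps) = 0.2853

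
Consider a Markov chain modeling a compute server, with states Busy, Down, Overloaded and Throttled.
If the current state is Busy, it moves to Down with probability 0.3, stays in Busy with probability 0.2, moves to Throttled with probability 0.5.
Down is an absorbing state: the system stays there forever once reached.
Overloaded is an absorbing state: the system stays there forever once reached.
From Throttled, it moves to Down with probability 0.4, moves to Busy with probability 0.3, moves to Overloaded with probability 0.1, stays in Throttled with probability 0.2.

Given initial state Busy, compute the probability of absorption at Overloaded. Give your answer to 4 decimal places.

0.1020

Let h(s) be the probability of absorption at Overloaded starting from transient state s. Then h(Overloaded) = 1 and h(Down) = 0. By first-step analysis:
h(Busy) = 0.2·h(Busy) + 0.3·0 + 0.5·h(Throttled)
h(Throttled) = 0.3·h(Busy) + 0.4·0 + 0.1·1 + 0.2·h(Throttled)
Solving: h(Busy) = 0.1020, h(Throttled) = 0.1633.
Starting from Busy, the probability is 0.1020.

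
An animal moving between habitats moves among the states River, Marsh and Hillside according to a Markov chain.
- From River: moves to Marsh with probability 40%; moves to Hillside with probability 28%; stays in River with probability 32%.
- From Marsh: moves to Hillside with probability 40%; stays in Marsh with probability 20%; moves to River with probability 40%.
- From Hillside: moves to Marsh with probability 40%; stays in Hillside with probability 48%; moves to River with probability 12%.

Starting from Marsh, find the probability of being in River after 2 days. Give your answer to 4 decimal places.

0.2560

Sum over the intermediate state after 1 day:
P = P(Marsh→River)·P(River→River) + P(Marsh→Marsh)·P(Marsh→River) + P(Marsh→Hillside)·P(Hillside→River)
  = 0.4×0.32 + 0.2×0.4 + 0.4×0.12
  = 0.1280 + 0.0800 + 0.0480 = 0.2560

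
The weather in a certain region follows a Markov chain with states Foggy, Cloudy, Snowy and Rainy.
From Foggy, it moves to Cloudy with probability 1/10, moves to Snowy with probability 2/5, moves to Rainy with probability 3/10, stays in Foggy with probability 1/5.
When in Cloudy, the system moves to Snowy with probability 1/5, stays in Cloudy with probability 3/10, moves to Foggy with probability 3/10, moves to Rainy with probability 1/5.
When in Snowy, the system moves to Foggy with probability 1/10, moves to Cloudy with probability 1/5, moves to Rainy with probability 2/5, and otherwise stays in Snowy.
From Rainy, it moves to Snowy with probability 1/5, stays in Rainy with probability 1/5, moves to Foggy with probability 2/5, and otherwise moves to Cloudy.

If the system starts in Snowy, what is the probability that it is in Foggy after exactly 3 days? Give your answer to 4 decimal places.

Propagate the distribution vector 3 days from Snowy.
After 0 days: (0.0000, 0.0000, 1.0000, 0.0000)
After 1 day: (0.1000, 0.2000, 0.3000, 0.4000)
After 2 days: (0.2700, 0.2100, 0.2500, 0.2700)
After 3 days: (0.2500, 0.1940, 0.2790, 0.2770)
P(in Foggy after 3 days) = 0.2500

0.2500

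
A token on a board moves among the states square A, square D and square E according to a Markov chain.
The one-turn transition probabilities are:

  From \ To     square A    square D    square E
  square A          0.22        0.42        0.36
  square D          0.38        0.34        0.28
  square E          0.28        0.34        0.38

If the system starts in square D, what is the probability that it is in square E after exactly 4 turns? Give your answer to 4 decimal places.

0.3377

Propagate the distribution vector 4 turns from square D.
After 0 turns: (0.0000, 1.0000, 0.0000)
After 1 turn: (0.3800, 0.3400, 0.2800)
After 2 turns: (0.2912, 0.3704, 0.3384)
After 3 turns: (0.2996, 0.3633, 0.3371)
After 4 turns: (0.2984, 0.3640, 0.3377)
P(in square E after 4 turns) = 0.3377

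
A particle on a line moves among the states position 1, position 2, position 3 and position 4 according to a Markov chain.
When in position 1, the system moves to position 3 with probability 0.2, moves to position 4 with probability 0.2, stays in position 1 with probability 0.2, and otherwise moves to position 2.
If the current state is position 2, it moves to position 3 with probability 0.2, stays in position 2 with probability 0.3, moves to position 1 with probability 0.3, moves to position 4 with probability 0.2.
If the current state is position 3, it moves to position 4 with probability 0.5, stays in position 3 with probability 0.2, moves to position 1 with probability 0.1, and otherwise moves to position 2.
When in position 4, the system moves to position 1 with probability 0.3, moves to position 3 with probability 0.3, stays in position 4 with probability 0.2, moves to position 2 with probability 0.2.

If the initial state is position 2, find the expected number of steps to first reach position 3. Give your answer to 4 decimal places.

4.5455

Let t(s) be the expected number of steps to first reach position 3 from state s, with t(position 3) = 0. Conditioning on the first step:
t(position 1) = 1 + 0.2·t(position 1) + 0.4·t(position 2) + 0.2·t(position 4)
t(position 2) = 1 + 0.3·t(position 1) + 0.3·t(position 2) + 0.2·t(position 4)
t(position 4) = 1 + 0.3·t(position 1) + 0.2·t(position 2) + 0.2·t(position 4)
Solving: t(position 1) = 4.5455, t(position 2) = 4.5455, t(position 4) = 4.0909.
Expected steps from position 2 to position 3: 4.5455.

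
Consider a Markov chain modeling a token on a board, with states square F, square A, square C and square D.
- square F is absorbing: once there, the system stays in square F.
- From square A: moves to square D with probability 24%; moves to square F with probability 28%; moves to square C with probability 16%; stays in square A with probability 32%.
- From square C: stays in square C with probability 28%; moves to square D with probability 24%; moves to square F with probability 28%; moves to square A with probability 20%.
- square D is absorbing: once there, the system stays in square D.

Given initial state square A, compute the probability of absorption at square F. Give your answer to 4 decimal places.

0.5385

Let h(s) be the probability of absorption at square F starting from transient state s. Then h(square F) = 1 and h(square D) = 0. By first-step analysis:
h(square A) = 0.28·1 + 0.32·h(square A) + 0.16·h(square C) + 0.24·0
h(square C) = 0.28·1 + 0.2·h(square A) + 0.28·h(square C) + 0.24·0
Solving: h(square A) = 0.5385, h(square C) = 0.5385.
Starting from square A, the probability is 0.5385.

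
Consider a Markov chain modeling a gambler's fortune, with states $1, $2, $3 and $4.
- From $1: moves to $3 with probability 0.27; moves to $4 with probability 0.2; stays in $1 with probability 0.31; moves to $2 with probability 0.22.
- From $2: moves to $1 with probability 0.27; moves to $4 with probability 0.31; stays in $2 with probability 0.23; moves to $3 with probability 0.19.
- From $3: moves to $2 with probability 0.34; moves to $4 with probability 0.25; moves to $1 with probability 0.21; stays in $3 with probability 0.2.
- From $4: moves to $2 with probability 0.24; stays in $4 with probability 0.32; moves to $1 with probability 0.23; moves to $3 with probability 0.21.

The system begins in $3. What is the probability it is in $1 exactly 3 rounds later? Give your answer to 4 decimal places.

0.2563

Propagate the distribution vector 3 rounds from $3.
After 0 rounds: (0.0000, 0.0000, 1.0000, 0.0000)
After 1 round: (0.2100, 0.3400, 0.2000, 0.2500)
After 2 rounds: (0.2564, 0.2524, 0.2138, 0.2774)
After 3 rounds: (0.2563, 0.2537, 0.2182, 0.2717)
P(in $1 after 3 rounds) = 0.2563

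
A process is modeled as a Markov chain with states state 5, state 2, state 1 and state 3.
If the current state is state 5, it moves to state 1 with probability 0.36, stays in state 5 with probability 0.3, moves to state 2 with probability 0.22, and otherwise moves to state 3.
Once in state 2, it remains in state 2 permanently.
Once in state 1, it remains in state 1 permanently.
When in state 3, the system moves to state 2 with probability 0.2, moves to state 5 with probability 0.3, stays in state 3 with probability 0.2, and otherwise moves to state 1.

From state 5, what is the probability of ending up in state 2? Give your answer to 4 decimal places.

0.3817

Let h(s) be the probability of absorption at state 2 starting from transient state s. Then h(state 2) = 1 and h(state 1) = 0. By first-step analysis:
h(state 5) = 0.3·h(state 5) + 0.22·1 + 0.36·0 + 0.12·h(state 3)
h(state 3) = 0.3·h(state 5) + 0.2·1 + 0.3·0 + 0.2·h(state 3)
Solving: h(state 5) = 0.3817, h(state 3) = 0.3931.
Starting from state 5, the probability is 0.3817.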